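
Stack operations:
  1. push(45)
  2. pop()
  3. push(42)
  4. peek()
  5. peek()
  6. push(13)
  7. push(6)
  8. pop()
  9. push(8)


push(45) -> [45]
pop()->45, []
push(42) -> [42]
peek()->42
peek()->42
push(13) -> [42, 13]
push(6) -> [42, 13, 6]
pop()->6, [42, 13]
push(8) -> [42, 13, 8]

Final stack: [42, 13, 8]


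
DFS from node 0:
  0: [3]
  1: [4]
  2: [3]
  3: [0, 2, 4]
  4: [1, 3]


Visit 0, push [3]
Visit 3, push [4, 2]
Visit 2, push []
Visit 4, push [1]
Visit 1, push []

DFS order: [0, 3, 2, 4, 1]


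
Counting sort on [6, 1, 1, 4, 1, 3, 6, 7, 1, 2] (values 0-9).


Input: [6, 1, 1, 4, 1, 3, 6, 7, 1, 2]
Counts: [0, 4, 1, 1, 1, 0, 2, 1, 0, 0]

Sorted: [1, 1, 1, 1, 2, 3, 4, 6, 6, 7]


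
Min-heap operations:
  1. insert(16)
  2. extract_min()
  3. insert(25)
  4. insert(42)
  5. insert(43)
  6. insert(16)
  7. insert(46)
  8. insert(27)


insert(16) -> [16]
extract_min()->16, []
insert(25) -> [25]
insert(42) -> [25, 42]
insert(43) -> [25, 42, 43]
insert(16) -> [16, 25, 43, 42]
insert(46) -> [16, 25, 43, 42, 46]
insert(27) -> [16, 25, 27, 42, 46, 43]

Final heap: [16, 25, 27, 42, 46, 43]


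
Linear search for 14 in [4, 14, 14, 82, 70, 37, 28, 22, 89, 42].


i=0: 4!=14
i=1: 14==14 found!

Found at 1, 2 comps


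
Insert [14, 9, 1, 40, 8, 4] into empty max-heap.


Insert 14: [14]
Insert 9: [14, 9]
Insert 1: [14, 9, 1]
Insert 40: [40, 14, 1, 9]
Insert 8: [40, 14, 1, 9, 8]
Insert 4: [40, 14, 4, 9, 8, 1]

Final heap: [40, 14, 4, 9, 8, 1]


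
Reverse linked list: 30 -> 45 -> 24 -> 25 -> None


Step 1: curr=30, set curr.next=prev(None) | reversed so far: 30
Step 2: curr=45, set curr.next=prev(30) | reversed so far: 45 -> 30
Step 3: curr=24, set curr.next=prev(45) | reversed so far: 24 -> 45 -> 30
Step 4: curr=25, set curr.next=prev(24) | reversed so far: 25 -> 24 -> 45 -> 30

25 -> 24 -> 45 -> 30 -> None


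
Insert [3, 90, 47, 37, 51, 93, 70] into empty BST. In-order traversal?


Insert 3: root
Insert 90: R from 3
Insert 47: R from 3 -> L from 90
Insert 37: R from 3 -> L from 90 -> L from 47
Insert 51: R from 3 -> L from 90 -> R from 47
Insert 93: R from 3 -> R from 90
Insert 70: R from 3 -> L from 90 -> R from 47 -> R from 51

In-order: [3, 37, 47, 51, 70, 90, 93]


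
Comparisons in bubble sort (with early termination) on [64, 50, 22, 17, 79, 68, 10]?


Algorithm: bubble sort (with early termination)
Input: [64, 50, 22, 17, 79, 68, 10]
Sorted: [10, 17, 22, 50, 64, 68, 79]

21


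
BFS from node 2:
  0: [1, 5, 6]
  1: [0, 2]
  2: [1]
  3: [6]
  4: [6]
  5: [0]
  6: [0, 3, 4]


Visit 2, enqueue [1]
Visit 1, enqueue [0]
Visit 0, enqueue [5, 6]
Visit 5, enqueue []
Visit 6, enqueue [3, 4]
Visit 3, enqueue []
Visit 4, enqueue []

BFS order: [2, 1, 0, 5, 6, 3, 4]


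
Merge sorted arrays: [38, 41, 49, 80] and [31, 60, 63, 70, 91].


Take 31 from B
Take 38 from A
Take 41 from A
Take 49 from A
Take 60 from B
Take 63 from B
Take 70 from B
Take 80 from A

Merged: [31, 38, 41, 49, 60, 63, 70, 80, 91]


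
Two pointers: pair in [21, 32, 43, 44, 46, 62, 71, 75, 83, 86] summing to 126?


lo=0(21)+hi=9(86)=107
lo=1(32)+hi=9(86)=118
lo=2(43)+hi=9(86)=129
lo=2(43)+hi=8(83)=126

Yes: 43+83=126


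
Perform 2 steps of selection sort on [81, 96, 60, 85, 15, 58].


Initial: [81, 96, 60, 85, 15, 58]
Step 1: min=15 at 4
  Swap: [15, 96, 60, 85, 81, 58]
Step 2: min=58 at 5
  Swap: [15, 58, 60, 85, 81, 96]

After 2 steps: [15, 58, 60, 85, 81, 96]


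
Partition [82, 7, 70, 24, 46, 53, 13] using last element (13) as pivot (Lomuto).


Pivot: 13
  7 <= 13: swap -> [7, 82, 70, 24, 46, 53, 13]
Place pivot at 1: [7, 13, 70, 24, 46, 53, 82]

Partitioned: [7, 13, 70, 24, 46, 53, 82]


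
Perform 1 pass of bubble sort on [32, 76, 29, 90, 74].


Initial: [32, 76, 29, 90, 74]
Pass 1: [32, 29, 76, 74, 90] (2 swaps)

After 1 pass: [32, 29, 76, 74, 90]


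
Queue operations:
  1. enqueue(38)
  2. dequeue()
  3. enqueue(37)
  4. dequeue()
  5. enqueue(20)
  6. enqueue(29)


enqueue(38) -> [38]
dequeue()->38, []
enqueue(37) -> [37]
dequeue()->37, []
enqueue(20) -> [20]
enqueue(29) -> [20, 29]

Final queue: [20, 29]


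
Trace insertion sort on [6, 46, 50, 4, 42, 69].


Initial: [6, 46, 50, 4, 42, 69]
Insert 46: [6, 46, 50, 4, 42, 69]
Insert 50: [6, 46, 50, 4, 42, 69]
Insert 4: [4, 6, 46, 50, 42, 69]
Insert 42: [4, 6, 42, 46, 50, 69]
Insert 69: [4, 6, 42, 46, 50, 69]

Sorted: [4, 6, 42, 46, 50, 69]


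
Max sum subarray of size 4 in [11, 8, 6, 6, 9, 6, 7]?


[0:4]: 31
[1:5]: 29
[2:6]: 27
[3:7]: 28

Max: 31 at [0:4]


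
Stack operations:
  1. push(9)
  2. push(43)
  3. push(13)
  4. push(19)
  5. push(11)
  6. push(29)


push(9) -> [9]
push(43) -> [9, 43]
push(13) -> [9, 43, 13]
push(19) -> [9, 43, 13, 19]
push(11) -> [9, 43, 13, 19, 11]
push(29) -> [9, 43, 13, 19, 11, 29]

Final stack: [9, 43, 13, 19, 11, 29]


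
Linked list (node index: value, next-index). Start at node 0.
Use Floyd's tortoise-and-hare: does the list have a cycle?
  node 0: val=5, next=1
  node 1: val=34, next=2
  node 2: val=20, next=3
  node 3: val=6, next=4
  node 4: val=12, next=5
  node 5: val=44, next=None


Floyd's tortoise (slow, +1) and hare (fast, +2):
  init: slow=0, fast=0
  step 1: slow=1, fast=2
  step 2: slow=2, fast=4
  step 3: fast 4->5->None, no cycle

Cycle: no


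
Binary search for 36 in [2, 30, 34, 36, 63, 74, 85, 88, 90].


Step 1: lo=0, hi=8, mid=4, val=63
Step 2: lo=0, hi=3, mid=1, val=30
Step 3: lo=2, hi=3, mid=2, val=34
Step 4: lo=3, hi=3, mid=3, val=36

Found at index 3


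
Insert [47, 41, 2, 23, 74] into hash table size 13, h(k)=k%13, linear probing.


Insert 47: h=8 -> slot 8
Insert 41: h=2 -> slot 2
Insert 2: h=2, 1 probes -> slot 3
Insert 23: h=10 -> slot 10
Insert 74: h=9 -> slot 9

Table: [None, None, 41, 2, None, None, None, None, 47, 74, 23, None, None]


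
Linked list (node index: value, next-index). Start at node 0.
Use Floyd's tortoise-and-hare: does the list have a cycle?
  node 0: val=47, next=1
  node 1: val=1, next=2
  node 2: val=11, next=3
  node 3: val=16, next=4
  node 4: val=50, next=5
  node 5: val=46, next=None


Floyd's tortoise (slow, +1) and hare (fast, +2):
  init: slow=0, fast=0
  step 1: slow=1, fast=2
  step 2: slow=2, fast=4
  step 3: fast 4->5->None, no cycle

Cycle: no


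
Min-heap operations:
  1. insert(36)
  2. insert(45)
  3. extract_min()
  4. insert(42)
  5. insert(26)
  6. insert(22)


insert(36) -> [36]
insert(45) -> [36, 45]
extract_min()->36, [45]
insert(42) -> [42, 45]
insert(26) -> [26, 45, 42]
insert(22) -> [22, 26, 42, 45]

Final heap: [22, 26, 42, 45]


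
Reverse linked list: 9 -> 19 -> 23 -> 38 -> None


Step 1: curr=9, set curr.next=prev(None) | reversed so far: 9
Step 2: curr=19, set curr.next=prev(9) | reversed so far: 19 -> 9
Step 3: curr=23, set curr.next=prev(19) | reversed so far: 23 -> 19 -> 9
Step 4: curr=38, set curr.next=prev(23) | reversed so far: 38 -> 23 -> 19 -> 9

38 -> 23 -> 19 -> 9 -> None


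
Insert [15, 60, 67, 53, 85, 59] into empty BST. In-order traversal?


Insert 15: root
Insert 60: R from 15
Insert 67: R from 15 -> R from 60
Insert 53: R from 15 -> L from 60
Insert 85: R from 15 -> R from 60 -> R from 67
Insert 59: R from 15 -> L from 60 -> R from 53

In-order: [15, 53, 59, 60, 67, 85]


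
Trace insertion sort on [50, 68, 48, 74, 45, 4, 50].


Initial: [50, 68, 48, 74, 45, 4, 50]
Insert 68: [50, 68, 48, 74, 45, 4, 50]
Insert 48: [48, 50, 68, 74, 45, 4, 50]
Insert 74: [48, 50, 68, 74, 45, 4, 50]
Insert 45: [45, 48, 50, 68, 74, 4, 50]
Insert 4: [4, 45, 48, 50, 68, 74, 50]
Insert 50: [4, 45, 48, 50, 50, 68, 74]

Sorted: [4, 45, 48, 50, 50, 68, 74]


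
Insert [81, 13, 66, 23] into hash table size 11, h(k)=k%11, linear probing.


Insert 81: h=4 -> slot 4
Insert 13: h=2 -> slot 2
Insert 66: h=0 -> slot 0
Insert 23: h=1 -> slot 1

Table: [66, 23, 13, None, 81, None, None, None, None, None, None]


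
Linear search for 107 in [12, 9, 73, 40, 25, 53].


i=0: 12!=107
i=1: 9!=107
i=2: 73!=107
i=3: 40!=107
i=4: 25!=107
i=5: 53!=107

Not found, 6 comps


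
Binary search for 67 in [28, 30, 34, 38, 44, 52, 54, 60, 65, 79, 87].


Step 1: lo=0, hi=10, mid=5, val=52
Step 2: lo=6, hi=10, mid=8, val=65
Step 3: lo=9, hi=10, mid=9, val=79

Not found


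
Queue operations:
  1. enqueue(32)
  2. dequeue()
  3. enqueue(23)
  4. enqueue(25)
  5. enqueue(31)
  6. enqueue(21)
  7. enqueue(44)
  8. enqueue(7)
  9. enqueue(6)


enqueue(32) -> [32]
dequeue()->32, []
enqueue(23) -> [23]
enqueue(25) -> [23, 25]
enqueue(31) -> [23, 25, 31]
enqueue(21) -> [23, 25, 31, 21]
enqueue(44) -> [23, 25, 31, 21, 44]
enqueue(7) -> [23, 25, 31, 21, 44, 7]
enqueue(6) -> [23, 25, 31, 21, 44, 7, 6]

Final queue: [23, 25, 31, 21, 44, 7, 6]


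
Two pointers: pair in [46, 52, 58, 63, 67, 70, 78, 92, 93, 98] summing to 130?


lo=0(46)+hi=9(98)=144
lo=0(46)+hi=8(93)=139
lo=0(46)+hi=7(92)=138
lo=0(46)+hi=6(78)=124
lo=1(52)+hi=6(78)=130

Yes: 52+78=130


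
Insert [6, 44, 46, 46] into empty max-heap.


Insert 6: [6]
Insert 44: [44, 6]
Insert 46: [46, 6, 44]
Insert 46: [46, 46, 44, 6]

Final heap: [46, 46, 44, 6]


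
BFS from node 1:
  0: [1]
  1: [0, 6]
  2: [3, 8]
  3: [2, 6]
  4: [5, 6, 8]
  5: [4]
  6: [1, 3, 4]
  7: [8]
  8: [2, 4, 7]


Visit 1, enqueue [0, 6]
Visit 0, enqueue []
Visit 6, enqueue [3, 4]
Visit 3, enqueue [2]
Visit 4, enqueue [5, 8]
Visit 2, enqueue []
Visit 5, enqueue []
Visit 8, enqueue [7]
Visit 7, enqueue []

BFS order: [1, 0, 6, 3, 4, 2, 5, 8, 7]


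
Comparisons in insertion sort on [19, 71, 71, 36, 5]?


Algorithm: insertion sort
Input: [19, 71, 71, 36, 5]
Sorted: [5, 19, 36, 71, 71]

9


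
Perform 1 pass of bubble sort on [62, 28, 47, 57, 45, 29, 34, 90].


Initial: [62, 28, 47, 57, 45, 29, 34, 90]
Pass 1: [28, 47, 57, 45, 29, 34, 62, 90] (6 swaps)

After 1 pass: [28, 47, 57, 45, 29, 34, 62, 90]


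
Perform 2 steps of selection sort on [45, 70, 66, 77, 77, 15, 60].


Initial: [45, 70, 66, 77, 77, 15, 60]
Step 1: min=15 at 5
  Swap: [15, 70, 66, 77, 77, 45, 60]
Step 2: min=45 at 5
  Swap: [15, 45, 66, 77, 77, 70, 60]

After 2 steps: [15, 45, 66, 77, 77, 70, 60]


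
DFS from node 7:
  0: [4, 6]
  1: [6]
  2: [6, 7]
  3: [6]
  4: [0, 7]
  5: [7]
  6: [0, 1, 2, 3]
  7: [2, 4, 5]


Visit 7, push [5, 4, 2]
Visit 2, push [6]
Visit 6, push [3, 1, 0]
Visit 0, push [4]
Visit 4, push []
Visit 1, push []
Visit 3, push []
Visit 5, push []

DFS order: [7, 2, 6, 0, 4, 1, 3, 5]


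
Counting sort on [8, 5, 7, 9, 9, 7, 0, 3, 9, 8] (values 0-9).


Input: [8, 5, 7, 9, 9, 7, 0, 3, 9, 8]
Counts: [1, 0, 0, 1, 0, 1, 0, 2, 2, 3]

Sorted: [0, 3, 5, 7, 7, 8, 8, 9, 9, 9]


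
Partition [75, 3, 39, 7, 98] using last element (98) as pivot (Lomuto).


Pivot: 98
  75 <= 98: advance i (no swap)
  3 <= 98: advance i (no swap)
  39 <= 98: advance i (no swap)
  7 <= 98: advance i (no swap)
Place pivot at 4: [75, 3, 39, 7, 98]

Partitioned: [75, 3, 39, 7, 98]


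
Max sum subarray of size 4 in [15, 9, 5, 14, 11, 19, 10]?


[0:4]: 43
[1:5]: 39
[2:6]: 49
[3:7]: 54

Max: 54 at [3:7]


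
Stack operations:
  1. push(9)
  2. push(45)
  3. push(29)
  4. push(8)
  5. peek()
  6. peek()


push(9) -> [9]
push(45) -> [9, 45]
push(29) -> [9, 45, 29]
push(8) -> [9, 45, 29, 8]
peek()->8
peek()->8

Final stack: [9, 45, 29, 8]


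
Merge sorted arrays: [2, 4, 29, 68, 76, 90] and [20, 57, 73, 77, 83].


Take 2 from A
Take 4 from A
Take 20 from B
Take 29 from A
Take 57 from B
Take 68 from A
Take 73 from B
Take 76 from A
Take 77 from B
Take 83 from B

Merged: [2, 4, 20, 29, 57, 68, 73, 76, 77, 83, 90]


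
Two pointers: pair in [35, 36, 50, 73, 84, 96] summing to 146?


lo=0(35)+hi=5(96)=131
lo=1(36)+hi=5(96)=132
lo=2(50)+hi=5(96)=146

Yes: 50+96=146


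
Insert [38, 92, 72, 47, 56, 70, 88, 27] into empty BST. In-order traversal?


Insert 38: root
Insert 92: R from 38
Insert 72: R from 38 -> L from 92
Insert 47: R from 38 -> L from 92 -> L from 72
Insert 56: R from 38 -> L from 92 -> L from 72 -> R from 47
Insert 70: R from 38 -> L from 92 -> L from 72 -> R from 47 -> R from 56
Insert 88: R from 38 -> L from 92 -> R from 72
Insert 27: L from 38

In-order: [27, 38, 47, 56, 70, 72, 88, 92]


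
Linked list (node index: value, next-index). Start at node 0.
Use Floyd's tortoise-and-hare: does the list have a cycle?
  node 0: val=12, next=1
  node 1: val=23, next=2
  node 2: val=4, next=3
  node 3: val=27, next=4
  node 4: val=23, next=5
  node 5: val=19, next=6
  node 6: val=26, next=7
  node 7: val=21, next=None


Floyd's tortoise (slow, +1) and hare (fast, +2):
  init: slow=0, fast=0
  step 1: slow=1, fast=2
  step 2: slow=2, fast=4
  step 3: slow=3, fast=6
  step 4: fast 6->7->None, no cycle

Cycle: no


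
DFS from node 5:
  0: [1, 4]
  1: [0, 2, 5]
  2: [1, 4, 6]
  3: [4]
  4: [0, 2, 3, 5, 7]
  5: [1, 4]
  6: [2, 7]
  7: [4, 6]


Visit 5, push [4, 1]
Visit 1, push [2, 0]
Visit 0, push [4]
Visit 4, push [7, 3, 2]
Visit 2, push [6]
Visit 6, push [7]
Visit 7, push []
Visit 3, push []

DFS order: [5, 1, 0, 4, 2, 6, 7, 3]


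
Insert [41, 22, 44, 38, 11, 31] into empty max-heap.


Insert 41: [41]
Insert 22: [41, 22]
Insert 44: [44, 22, 41]
Insert 38: [44, 38, 41, 22]
Insert 11: [44, 38, 41, 22, 11]
Insert 31: [44, 38, 41, 22, 11, 31]

Final heap: [44, 38, 41, 22, 11, 31]


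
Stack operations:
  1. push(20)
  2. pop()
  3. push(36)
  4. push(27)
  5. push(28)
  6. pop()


push(20) -> [20]
pop()->20, []
push(36) -> [36]
push(27) -> [36, 27]
push(28) -> [36, 27, 28]
pop()->28, [36, 27]

Final stack: [36, 27]


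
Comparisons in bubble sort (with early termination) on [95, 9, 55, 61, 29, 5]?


Algorithm: bubble sort (with early termination)
Input: [95, 9, 55, 61, 29, 5]
Sorted: [5, 9, 29, 55, 61, 95]

15


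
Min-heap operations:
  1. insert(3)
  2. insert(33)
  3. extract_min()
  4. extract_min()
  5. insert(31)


insert(3) -> [3]
insert(33) -> [3, 33]
extract_min()->3, [33]
extract_min()->33, []
insert(31) -> [31]

Final heap: [31]


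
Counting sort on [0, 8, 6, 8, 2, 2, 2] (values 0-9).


Input: [0, 8, 6, 8, 2, 2, 2]
Counts: [1, 0, 3, 0, 0, 0, 1, 0, 2, 0]

Sorted: [0, 2, 2, 2, 6, 8, 8]


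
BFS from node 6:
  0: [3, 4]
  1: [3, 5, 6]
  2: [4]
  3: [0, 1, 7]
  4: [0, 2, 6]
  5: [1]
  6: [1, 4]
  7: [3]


Visit 6, enqueue [1, 4]
Visit 1, enqueue [3, 5]
Visit 4, enqueue [0, 2]
Visit 3, enqueue [7]
Visit 5, enqueue []
Visit 0, enqueue []
Visit 2, enqueue []
Visit 7, enqueue []

BFS order: [6, 1, 4, 3, 5, 0, 2, 7]


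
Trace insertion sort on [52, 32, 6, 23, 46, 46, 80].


Initial: [52, 32, 6, 23, 46, 46, 80]
Insert 32: [32, 52, 6, 23, 46, 46, 80]
Insert 6: [6, 32, 52, 23, 46, 46, 80]
Insert 23: [6, 23, 32, 52, 46, 46, 80]
Insert 46: [6, 23, 32, 46, 52, 46, 80]
Insert 46: [6, 23, 32, 46, 46, 52, 80]
Insert 80: [6, 23, 32, 46, 46, 52, 80]

Sorted: [6, 23, 32, 46, 46, 52, 80]


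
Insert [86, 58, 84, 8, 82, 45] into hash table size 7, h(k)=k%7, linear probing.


Insert 86: h=2 -> slot 2
Insert 58: h=2, 1 probes -> slot 3
Insert 84: h=0 -> slot 0
Insert 8: h=1 -> slot 1
Insert 82: h=5 -> slot 5
Insert 45: h=3, 1 probes -> slot 4

Table: [84, 8, 86, 58, 45, 82, None]


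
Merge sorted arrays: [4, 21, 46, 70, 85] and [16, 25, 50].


Take 4 from A
Take 16 from B
Take 21 from A
Take 25 from B
Take 46 from A
Take 50 from B

Merged: [4, 16, 21, 25, 46, 50, 70, 85]


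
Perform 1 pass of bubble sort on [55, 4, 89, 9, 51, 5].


Initial: [55, 4, 89, 9, 51, 5]
Pass 1: [4, 55, 9, 51, 5, 89] (4 swaps)

After 1 pass: [4, 55, 9, 51, 5, 89]


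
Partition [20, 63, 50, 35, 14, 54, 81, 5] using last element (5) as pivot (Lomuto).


Pivot: 5
Place pivot at 0: [5, 63, 50, 35, 14, 54, 81, 20]

Partitioned: [5, 63, 50, 35, 14, 54, 81, 20]


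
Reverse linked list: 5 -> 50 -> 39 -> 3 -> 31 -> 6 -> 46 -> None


Step 1: curr=5, set curr.next=prev(None) | reversed so far: 5
Step 2: curr=50, set curr.next=prev(5) | reversed so far: 50 -> 5
Step 3: curr=39, set curr.next=prev(50) | reversed so far: 39 -> 50 -> 5
Step 4: curr=3, set curr.next=prev(39) | reversed so far: 3 -> 39 -> 50 -> 5
Step 5: curr=31, set curr.next=prev(3) | reversed so far: 31 -> 3 -> 39 -> 50 -> 5
Step 6: curr=6, set curr.next=prev(31) | reversed so far: 6 -> 31 -> 3 -> 39 -> 50 -> 5
Step 7: curr=46, set curr.next=prev(6) | reversed so far: 46 -> 6 -> 31 -> 3 -> 39 -> 50 -> 5

46 -> 6 -> 31 -> 3 -> 39 -> 50 -> 5 -> None


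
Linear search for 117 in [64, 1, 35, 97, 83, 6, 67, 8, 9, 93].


i=0: 64!=117
i=1: 1!=117
i=2: 35!=117
i=3: 97!=117
i=4: 83!=117
i=5: 6!=117
i=6: 67!=117
i=7: 8!=117
i=8: 9!=117
i=9: 93!=117

Not found, 10 comps


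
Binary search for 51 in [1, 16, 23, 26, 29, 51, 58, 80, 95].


Step 1: lo=0, hi=8, mid=4, val=29
Step 2: lo=5, hi=8, mid=6, val=58
Step 3: lo=5, hi=5, mid=5, val=51

Found at index 5


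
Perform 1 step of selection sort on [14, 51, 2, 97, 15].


Initial: [14, 51, 2, 97, 15]
Step 1: min=2 at 2
  Swap: [2, 51, 14, 97, 15]

After 1 step: [2, 51, 14, 97, 15]


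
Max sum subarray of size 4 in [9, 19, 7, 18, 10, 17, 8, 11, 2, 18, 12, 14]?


[0:4]: 53
[1:5]: 54
[2:6]: 52
[3:7]: 53
[4:8]: 46
[5:9]: 38
[6:10]: 39
[7:11]: 43
[8:12]: 46

Max: 54 at [1:5]


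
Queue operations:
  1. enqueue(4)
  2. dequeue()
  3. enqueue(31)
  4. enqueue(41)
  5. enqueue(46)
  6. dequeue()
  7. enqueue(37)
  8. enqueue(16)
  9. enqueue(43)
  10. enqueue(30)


enqueue(4) -> [4]
dequeue()->4, []
enqueue(31) -> [31]
enqueue(41) -> [31, 41]
enqueue(46) -> [31, 41, 46]
dequeue()->31, [41, 46]
enqueue(37) -> [41, 46, 37]
enqueue(16) -> [41, 46, 37, 16]
enqueue(43) -> [41, 46, 37, 16, 43]
enqueue(30) -> [41, 46, 37, 16, 43, 30]

Final queue: [41, 46, 37, 16, 43, 30]


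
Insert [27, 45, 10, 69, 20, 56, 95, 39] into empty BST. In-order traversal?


Insert 27: root
Insert 45: R from 27
Insert 10: L from 27
Insert 69: R from 27 -> R from 45
Insert 20: L from 27 -> R from 10
Insert 56: R from 27 -> R from 45 -> L from 69
Insert 95: R from 27 -> R from 45 -> R from 69
Insert 39: R from 27 -> L from 45

In-order: [10, 20, 27, 39, 45, 56, 69, 95]


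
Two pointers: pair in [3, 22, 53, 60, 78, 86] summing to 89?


lo=0(3)+hi=5(86)=89

Yes: 3+86=89


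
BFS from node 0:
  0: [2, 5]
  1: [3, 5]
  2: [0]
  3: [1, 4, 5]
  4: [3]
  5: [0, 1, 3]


Visit 0, enqueue [2, 5]
Visit 2, enqueue []
Visit 5, enqueue [1, 3]
Visit 1, enqueue []
Visit 3, enqueue [4]
Visit 4, enqueue []

BFS order: [0, 2, 5, 1, 3, 4]


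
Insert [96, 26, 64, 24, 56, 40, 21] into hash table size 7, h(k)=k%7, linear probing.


Insert 96: h=5 -> slot 5
Insert 26: h=5, 1 probes -> slot 6
Insert 64: h=1 -> slot 1
Insert 24: h=3 -> slot 3
Insert 56: h=0 -> slot 0
Insert 40: h=5, 4 probes -> slot 2
Insert 21: h=0, 4 probes -> slot 4

Table: [56, 64, 40, 24, 21, 96, 26]


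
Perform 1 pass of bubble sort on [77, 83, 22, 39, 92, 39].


Initial: [77, 83, 22, 39, 92, 39]
Pass 1: [77, 22, 39, 83, 39, 92] (3 swaps)

After 1 pass: [77, 22, 39, 83, 39, 92]


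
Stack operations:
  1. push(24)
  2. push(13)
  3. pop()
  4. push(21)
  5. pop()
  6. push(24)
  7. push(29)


push(24) -> [24]
push(13) -> [24, 13]
pop()->13, [24]
push(21) -> [24, 21]
pop()->21, [24]
push(24) -> [24, 24]
push(29) -> [24, 24, 29]

Final stack: [24, 24, 29]


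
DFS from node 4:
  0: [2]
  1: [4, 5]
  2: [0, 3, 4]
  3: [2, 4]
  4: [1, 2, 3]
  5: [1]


Visit 4, push [3, 2, 1]
Visit 1, push [5]
Visit 5, push []
Visit 2, push [3, 0]
Visit 0, push []
Visit 3, push []

DFS order: [4, 1, 5, 2, 0, 3]


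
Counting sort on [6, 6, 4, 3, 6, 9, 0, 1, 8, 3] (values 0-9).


Input: [6, 6, 4, 3, 6, 9, 0, 1, 8, 3]
Counts: [1, 1, 0, 2, 1, 0, 3, 0, 1, 1]

Sorted: [0, 1, 3, 3, 4, 6, 6, 6, 8, 9]


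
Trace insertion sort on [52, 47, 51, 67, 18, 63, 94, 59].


Initial: [52, 47, 51, 67, 18, 63, 94, 59]
Insert 47: [47, 52, 51, 67, 18, 63, 94, 59]
Insert 51: [47, 51, 52, 67, 18, 63, 94, 59]
Insert 67: [47, 51, 52, 67, 18, 63, 94, 59]
Insert 18: [18, 47, 51, 52, 67, 63, 94, 59]
Insert 63: [18, 47, 51, 52, 63, 67, 94, 59]
Insert 94: [18, 47, 51, 52, 63, 67, 94, 59]
Insert 59: [18, 47, 51, 52, 59, 63, 67, 94]

Sorted: [18, 47, 51, 52, 59, 63, 67, 94]


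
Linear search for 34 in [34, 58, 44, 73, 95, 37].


i=0: 34==34 found!

Found at 0, 1 comps


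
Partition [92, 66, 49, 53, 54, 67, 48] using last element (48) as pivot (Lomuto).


Pivot: 48
Place pivot at 0: [48, 66, 49, 53, 54, 67, 92]

Partitioned: [48, 66, 49, 53, 54, 67, 92]


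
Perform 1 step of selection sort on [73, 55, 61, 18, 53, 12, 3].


Initial: [73, 55, 61, 18, 53, 12, 3]
Step 1: min=3 at 6
  Swap: [3, 55, 61, 18, 53, 12, 73]

After 1 step: [3, 55, 61, 18, 53, 12, 73]


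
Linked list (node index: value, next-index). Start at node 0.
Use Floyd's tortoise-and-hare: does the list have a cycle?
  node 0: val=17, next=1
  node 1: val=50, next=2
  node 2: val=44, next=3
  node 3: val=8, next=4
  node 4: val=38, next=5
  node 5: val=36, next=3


Floyd's tortoise (slow, +1) and hare (fast, +2):
  init: slow=0, fast=0
  step 1: slow=1, fast=2
  step 2: slow=2, fast=4
  step 3: slow=3, fast=3
  slow == fast at node 3: cycle detected

Cycle: yes


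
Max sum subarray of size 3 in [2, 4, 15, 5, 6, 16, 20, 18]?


[0:3]: 21
[1:4]: 24
[2:5]: 26
[3:6]: 27
[4:7]: 42
[5:8]: 54

Max: 54 at [5:8]


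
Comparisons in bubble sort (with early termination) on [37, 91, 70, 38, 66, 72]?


Algorithm: bubble sort (with early termination)
Input: [37, 91, 70, 38, 66, 72]
Sorted: [37, 38, 66, 70, 72, 91]

12


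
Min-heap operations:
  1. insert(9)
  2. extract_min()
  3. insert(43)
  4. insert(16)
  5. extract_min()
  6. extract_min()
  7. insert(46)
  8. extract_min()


insert(9) -> [9]
extract_min()->9, []
insert(43) -> [43]
insert(16) -> [16, 43]
extract_min()->16, [43]
extract_min()->43, []
insert(46) -> [46]
extract_min()->46, []

Final heap: []


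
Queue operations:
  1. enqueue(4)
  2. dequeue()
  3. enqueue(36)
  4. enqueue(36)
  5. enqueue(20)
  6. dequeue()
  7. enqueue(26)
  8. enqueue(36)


enqueue(4) -> [4]
dequeue()->4, []
enqueue(36) -> [36]
enqueue(36) -> [36, 36]
enqueue(20) -> [36, 36, 20]
dequeue()->36, [36, 20]
enqueue(26) -> [36, 20, 26]
enqueue(36) -> [36, 20, 26, 36]

Final queue: [36, 20, 26, 36]


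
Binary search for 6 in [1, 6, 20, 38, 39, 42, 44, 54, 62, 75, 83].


Step 1: lo=0, hi=10, mid=5, val=42
Step 2: lo=0, hi=4, mid=2, val=20
Step 3: lo=0, hi=1, mid=0, val=1
Step 4: lo=1, hi=1, mid=1, val=6

Found at index 1


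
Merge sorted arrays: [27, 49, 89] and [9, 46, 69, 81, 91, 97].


Take 9 from B
Take 27 from A
Take 46 from B
Take 49 from A
Take 69 from B
Take 81 from B
Take 89 from A

Merged: [9, 27, 46, 49, 69, 81, 89, 91, 97]


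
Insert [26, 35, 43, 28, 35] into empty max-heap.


Insert 26: [26]
Insert 35: [35, 26]
Insert 43: [43, 26, 35]
Insert 28: [43, 28, 35, 26]
Insert 35: [43, 35, 35, 26, 28]

Final heap: [43, 35, 35, 26, 28]


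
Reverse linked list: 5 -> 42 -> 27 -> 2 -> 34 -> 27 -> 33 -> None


Step 1: curr=5, set curr.next=prev(None) | reversed so far: 5
Step 2: curr=42, set curr.next=prev(5) | reversed so far: 42 -> 5
Step 3: curr=27, set curr.next=prev(42) | reversed so far: 27 -> 42 -> 5
Step 4: curr=2, set curr.next=prev(27) | reversed so far: 2 -> 27 -> 42 -> 5
Step 5: curr=34, set curr.next=prev(2) | reversed so far: 34 -> 2 -> 27 -> 42 -> 5
Step 6: curr=27, set curr.next=prev(34) | reversed so far: 27 -> 34 -> 2 -> 27 -> 42 -> 5
Step 7: curr=33, set curr.next=prev(27) | reversed so far: 33 -> 27 -> 34 -> 2 -> 27 -> 42 -> 5

33 -> 27 -> 34 -> 2 -> 27 -> 42 -> 5 -> None


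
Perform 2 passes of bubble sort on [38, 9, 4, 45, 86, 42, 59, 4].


Initial: [38, 9, 4, 45, 86, 42, 59, 4]
Pass 1: [9, 4, 38, 45, 42, 59, 4, 86] (5 swaps)
Pass 2: [4, 9, 38, 42, 45, 4, 59, 86] (3 swaps)

After 2 passes: [4, 9, 38, 42, 45, 4, 59, 86]


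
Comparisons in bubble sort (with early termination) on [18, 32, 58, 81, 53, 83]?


Algorithm: bubble sort (with early termination)
Input: [18, 32, 58, 81, 53, 83]
Sorted: [18, 32, 53, 58, 81, 83]

12


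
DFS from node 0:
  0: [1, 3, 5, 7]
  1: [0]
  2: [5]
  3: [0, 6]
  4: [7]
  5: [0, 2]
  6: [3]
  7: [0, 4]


Visit 0, push [7, 5, 3, 1]
Visit 1, push []
Visit 3, push [6]
Visit 6, push []
Visit 5, push [2]
Visit 2, push []
Visit 7, push [4]
Visit 4, push []

DFS order: [0, 1, 3, 6, 5, 2, 7, 4]


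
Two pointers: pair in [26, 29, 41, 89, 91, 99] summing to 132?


lo=0(26)+hi=5(99)=125
lo=1(29)+hi=5(99)=128
lo=2(41)+hi=5(99)=140
lo=2(41)+hi=4(91)=132

Yes: 41+91=132


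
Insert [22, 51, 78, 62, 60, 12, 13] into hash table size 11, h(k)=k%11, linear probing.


Insert 22: h=0 -> slot 0
Insert 51: h=7 -> slot 7
Insert 78: h=1 -> slot 1
Insert 62: h=7, 1 probes -> slot 8
Insert 60: h=5 -> slot 5
Insert 12: h=1, 1 probes -> slot 2
Insert 13: h=2, 1 probes -> slot 3

Table: [22, 78, 12, 13, None, 60, None, 51, 62, None, None]


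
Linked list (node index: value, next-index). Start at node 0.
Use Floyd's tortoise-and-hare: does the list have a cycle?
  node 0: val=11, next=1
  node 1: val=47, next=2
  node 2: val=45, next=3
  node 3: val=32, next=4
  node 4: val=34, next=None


Floyd's tortoise (slow, +1) and hare (fast, +2):
  init: slow=0, fast=0
  step 1: slow=1, fast=2
  step 2: slow=2, fast=4
  step 3: fast -> None, no cycle

Cycle: no


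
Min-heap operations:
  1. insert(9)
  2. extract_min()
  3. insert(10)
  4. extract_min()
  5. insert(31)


insert(9) -> [9]
extract_min()->9, []
insert(10) -> [10]
extract_min()->10, []
insert(31) -> [31]

Final heap: [31]


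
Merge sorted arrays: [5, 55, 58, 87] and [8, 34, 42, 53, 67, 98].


Take 5 from A
Take 8 from B
Take 34 from B
Take 42 from B
Take 53 from B
Take 55 from A
Take 58 from A
Take 67 from B
Take 87 from A

Merged: [5, 8, 34, 42, 53, 55, 58, 67, 87, 98]


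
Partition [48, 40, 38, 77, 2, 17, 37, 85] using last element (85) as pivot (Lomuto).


Pivot: 85
  48 <= 85: advance i (no swap)
  40 <= 85: advance i (no swap)
  38 <= 85: advance i (no swap)
  77 <= 85: advance i (no swap)
  2 <= 85: advance i (no swap)
  17 <= 85: advance i (no swap)
  37 <= 85: advance i (no swap)
Place pivot at 7: [48, 40, 38, 77, 2, 17, 37, 85]

Partitioned: [48, 40, 38, 77, 2, 17, 37, 85]


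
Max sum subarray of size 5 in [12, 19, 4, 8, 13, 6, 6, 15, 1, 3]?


[0:5]: 56
[1:6]: 50
[2:7]: 37
[3:8]: 48
[4:9]: 41
[5:10]: 31

Max: 56 at [0:5]


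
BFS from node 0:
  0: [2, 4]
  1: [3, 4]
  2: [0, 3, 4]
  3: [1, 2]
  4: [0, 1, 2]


Visit 0, enqueue [2, 4]
Visit 2, enqueue [3]
Visit 4, enqueue [1]
Visit 3, enqueue []
Visit 1, enqueue []

BFS order: [0, 2, 4, 3, 1]


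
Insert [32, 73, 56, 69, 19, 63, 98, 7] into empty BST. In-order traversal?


Insert 32: root
Insert 73: R from 32
Insert 56: R from 32 -> L from 73
Insert 69: R from 32 -> L from 73 -> R from 56
Insert 19: L from 32
Insert 63: R from 32 -> L from 73 -> R from 56 -> L from 69
Insert 98: R from 32 -> R from 73
Insert 7: L from 32 -> L from 19

In-order: [7, 19, 32, 56, 63, 69, 73, 98]


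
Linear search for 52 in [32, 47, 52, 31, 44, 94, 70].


i=0: 32!=52
i=1: 47!=52
i=2: 52==52 found!

Found at 2, 3 comps


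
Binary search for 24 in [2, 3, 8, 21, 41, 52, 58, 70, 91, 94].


Step 1: lo=0, hi=9, mid=4, val=41
Step 2: lo=0, hi=3, mid=1, val=3
Step 3: lo=2, hi=3, mid=2, val=8
Step 4: lo=3, hi=3, mid=3, val=21

Not found


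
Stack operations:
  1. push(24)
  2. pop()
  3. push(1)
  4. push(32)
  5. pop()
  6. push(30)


push(24) -> [24]
pop()->24, []
push(1) -> [1]
push(32) -> [1, 32]
pop()->32, [1]
push(30) -> [1, 30]

Final stack: [1, 30]


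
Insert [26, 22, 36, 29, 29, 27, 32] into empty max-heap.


Insert 26: [26]
Insert 22: [26, 22]
Insert 36: [36, 22, 26]
Insert 29: [36, 29, 26, 22]
Insert 29: [36, 29, 26, 22, 29]
Insert 27: [36, 29, 27, 22, 29, 26]
Insert 32: [36, 29, 32, 22, 29, 26, 27]

Final heap: [36, 29, 32, 22, 29, 26, 27]


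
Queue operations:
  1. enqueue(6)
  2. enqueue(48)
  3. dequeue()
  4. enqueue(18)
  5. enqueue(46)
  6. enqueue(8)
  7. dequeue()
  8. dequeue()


enqueue(6) -> [6]
enqueue(48) -> [6, 48]
dequeue()->6, [48]
enqueue(18) -> [48, 18]
enqueue(46) -> [48, 18, 46]
enqueue(8) -> [48, 18, 46, 8]
dequeue()->48, [18, 46, 8]
dequeue()->18, [46, 8]

Final queue: [46, 8]


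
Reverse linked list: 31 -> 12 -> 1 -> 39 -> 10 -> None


Step 1: curr=31, set curr.next=prev(None) | reversed so far: 31
Step 2: curr=12, set curr.next=prev(31) | reversed so far: 12 -> 31
Step 3: curr=1, set curr.next=prev(12) | reversed so far: 1 -> 12 -> 31
Step 4: curr=39, set curr.next=prev(1) | reversed so far: 39 -> 1 -> 12 -> 31
Step 5: curr=10, set curr.next=prev(39) | reversed so far: 10 -> 39 -> 1 -> 12 -> 31

10 -> 39 -> 1 -> 12 -> 31 -> None


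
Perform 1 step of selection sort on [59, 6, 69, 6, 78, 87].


Initial: [59, 6, 69, 6, 78, 87]
Step 1: min=6 at 1
  Swap: [6, 59, 69, 6, 78, 87]

After 1 step: [6, 59, 69, 6, 78, 87]


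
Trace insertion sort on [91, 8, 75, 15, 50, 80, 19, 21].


Initial: [91, 8, 75, 15, 50, 80, 19, 21]
Insert 8: [8, 91, 75, 15, 50, 80, 19, 21]
Insert 75: [8, 75, 91, 15, 50, 80, 19, 21]
Insert 15: [8, 15, 75, 91, 50, 80, 19, 21]
Insert 50: [8, 15, 50, 75, 91, 80, 19, 21]
Insert 80: [8, 15, 50, 75, 80, 91, 19, 21]
Insert 19: [8, 15, 19, 50, 75, 80, 91, 21]
Insert 21: [8, 15, 19, 21, 50, 75, 80, 91]

Sorted: [8, 15, 19, 21, 50, 75, 80, 91]


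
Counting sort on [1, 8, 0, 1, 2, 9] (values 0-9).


Input: [1, 8, 0, 1, 2, 9]
Counts: [1, 2, 1, 0, 0, 0, 0, 0, 1, 1]

Sorted: [0, 1, 1, 2, 8, 9]


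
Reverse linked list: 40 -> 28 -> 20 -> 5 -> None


Step 1: curr=40, set curr.next=prev(None) | reversed so far: 40
Step 2: curr=28, set curr.next=prev(40) | reversed so far: 28 -> 40
Step 3: curr=20, set curr.next=prev(28) | reversed so far: 20 -> 28 -> 40
Step 4: curr=5, set curr.next=prev(20) | reversed so far: 5 -> 20 -> 28 -> 40

5 -> 20 -> 28 -> 40 -> None


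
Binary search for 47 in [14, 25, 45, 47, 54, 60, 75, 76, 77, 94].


Step 1: lo=0, hi=9, mid=4, val=54
Step 2: lo=0, hi=3, mid=1, val=25
Step 3: lo=2, hi=3, mid=2, val=45
Step 4: lo=3, hi=3, mid=3, val=47

Found at index 3


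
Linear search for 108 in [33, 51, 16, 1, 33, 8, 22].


i=0: 33!=108
i=1: 51!=108
i=2: 16!=108
i=3: 1!=108
i=4: 33!=108
i=5: 8!=108
i=6: 22!=108

Not found, 7 comps


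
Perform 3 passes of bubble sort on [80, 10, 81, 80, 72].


Initial: [80, 10, 81, 80, 72]
Pass 1: [10, 80, 80, 72, 81] (3 swaps)
Pass 2: [10, 80, 72, 80, 81] (1 swaps)
Pass 3: [10, 72, 80, 80, 81] (1 swaps)

After 3 passes: [10, 72, 80, 80, 81]


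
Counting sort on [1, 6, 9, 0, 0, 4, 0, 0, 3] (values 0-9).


Input: [1, 6, 9, 0, 0, 4, 0, 0, 3]
Counts: [4, 1, 0, 1, 1, 0, 1, 0, 0, 1]

Sorted: [0, 0, 0, 0, 1, 3, 4, 6, 9]


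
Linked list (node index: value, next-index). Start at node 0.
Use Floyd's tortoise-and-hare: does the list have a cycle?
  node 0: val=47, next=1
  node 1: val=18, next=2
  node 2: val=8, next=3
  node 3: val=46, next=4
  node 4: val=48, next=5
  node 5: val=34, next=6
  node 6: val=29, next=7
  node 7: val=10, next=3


Floyd's tortoise (slow, +1) and hare (fast, +2):
  init: slow=0, fast=0
  step 1: slow=1, fast=2
  step 2: slow=2, fast=4
  step 3: slow=3, fast=6
  step 4: slow=4, fast=3
  step 5: slow=5, fast=5
  slow == fast at node 5: cycle detected

Cycle: yes


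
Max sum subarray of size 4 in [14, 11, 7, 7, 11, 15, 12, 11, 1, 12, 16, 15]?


[0:4]: 39
[1:5]: 36
[2:6]: 40
[3:7]: 45
[4:8]: 49
[5:9]: 39
[6:10]: 36
[7:11]: 40
[8:12]: 44

Max: 49 at [4:8]


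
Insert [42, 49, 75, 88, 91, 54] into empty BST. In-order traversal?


Insert 42: root
Insert 49: R from 42
Insert 75: R from 42 -> R from 49
Insert 88: R from 42 -> R from 49 -> R from 75
Insert 91: R from 42 -> R from 49 -> R from 75 -> R from 88
Insert 54: R from 42 -> R from 49 -> L from 75

In-order: [42, 49, 54, 75, 88, 91]


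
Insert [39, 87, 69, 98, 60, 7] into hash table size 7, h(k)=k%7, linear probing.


Insert 39: h=4 -> slot 4
Insert 87: h=3 -> slot 3
Insert 69: h=6 -> slot 6
Insert 98: h=0 -> slot 0
Insert 60: h=4, 1 probes -> slot 5
Insert 7: h=0, 1 probes -> slot 1

Table: [98, 7, None, 87, 39, 60, 69]


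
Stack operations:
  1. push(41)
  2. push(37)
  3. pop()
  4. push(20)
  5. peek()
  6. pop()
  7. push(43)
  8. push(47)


push(41) -> [41]
push(37) -> [41, 37]
pop()->37, [41]
push(20) -> [41, 20]
peek()->20
pop()->20, [41]
push(43) -> [41, 43]
push(47) -> [41, 43, 47]

Final stack: [41, 43, 47]


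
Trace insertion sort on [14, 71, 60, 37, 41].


Initial: [14, 71, 60, 37, 41]
Insert 71: [14, 71, 60, 37, 41]
Insert 60: [14, 60, 71, 37, 41]
Insert 37: [14, 37, 60, 71, 41]
Insert 41: [14, 37, 41, 60, 71]

Sorted: [14, 37, 41, 60, 71]


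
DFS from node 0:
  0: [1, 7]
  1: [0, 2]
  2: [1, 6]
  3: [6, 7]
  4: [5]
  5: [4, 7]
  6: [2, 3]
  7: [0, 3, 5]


Visit 0, push [7, 1]
Visit 1, push [2]
Visit 2, push [6]
Visit 6, push [3]
Visit 3, push [7]
Visit 7, push [5]
Visit 5, push [4]
Visit 4, push []

DFS order: [0, 1, 2, 6, 3, 7, 5, 4]


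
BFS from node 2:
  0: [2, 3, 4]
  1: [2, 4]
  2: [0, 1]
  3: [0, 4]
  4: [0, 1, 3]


Visit 2, enqueue [0, 1]
Visit 0, enqueue [3, 4]
Visit 1, enqueue []
Visit 3, enqueue []
Visit 4, enqueue []

BFS order: [2, 0, 1, 3, 4]


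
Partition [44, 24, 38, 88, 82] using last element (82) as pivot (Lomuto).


Pivot: 82
  44 <= 82: advance i (no swap)
  24 <= 82: advance i (no swap)
  38 <= 82: advance i (no swap)
Place pivot at 3: [44, 24, 38, 82, 88]

Partitioned: [44, 24, 38, 82, 88]


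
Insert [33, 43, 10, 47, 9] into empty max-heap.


Insert 33: [33]
Insert 43: [43, 33]
Insert 10: [43, 33, 10]
Insert 47: [47, 43, 10, 33]
Insert 9: [47, 43, 10, 33, 9]

Final heap: [47, 43, 10, 33, 9]


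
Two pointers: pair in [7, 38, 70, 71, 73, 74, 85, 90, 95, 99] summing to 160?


lo=0(7)+hi=9(99)=106
lo=1(38)+hi=9(99)=137
lo=2(70)+hi=9(99)=169
lo=2(70)+hi=8(95)=165
lo=2(70)+hi=7(90)=160

Yes: 70+90=160


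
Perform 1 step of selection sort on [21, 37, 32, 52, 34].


Initial: [21, 37, 32, 52, 34]
Step 1: min=21 at 0
  Swap: [21, 37, 32, 52, 34]

After 1 step: [21, 37, 32, 52, 34]


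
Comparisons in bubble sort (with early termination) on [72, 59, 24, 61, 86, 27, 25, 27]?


Algorithm: bubble sort (with early termination)
Input: [72, 59, 24, 61, 86, 27, 25, 27]
Sorted: [24, 25, 27, 27, 59, 61, 72, 86]

27


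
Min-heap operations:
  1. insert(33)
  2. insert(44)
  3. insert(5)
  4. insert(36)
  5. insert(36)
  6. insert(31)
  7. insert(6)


insert(33) -> [33]
insert(44) -> [33, 44]
insert(5) -> [5, 44, 33]
insert(36) -> [5, 36, 33, 44]
insert(36) -> [5, 36, 33, 44, 36]
insert(31) -> [5, 36, 31, 44, 36, 33]
insert(6) -> [5, 36, 6, 44, 36, 33, 31]

Final heap: [5, 36, 6, 44, 36, 33, 31]


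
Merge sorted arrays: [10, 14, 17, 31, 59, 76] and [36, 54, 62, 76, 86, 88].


Take 10 from A
Take 14 from A
Take 17 from A
Take 31 from A
Take 36 from B
Take 54 from B
Take 59 from A
Take 62 from B
Take 76 from A

Merged: [10, 14, 17, 31, 36, 54, 59, 62, 76, 76, 86, 88]


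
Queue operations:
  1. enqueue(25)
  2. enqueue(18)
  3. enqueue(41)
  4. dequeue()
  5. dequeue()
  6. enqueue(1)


enqueue(25) -> [25]
enqueue(18) -> [25, 18]
enqueue(41) -> [25, 18, 41]
dequeue()->25, [18, 41]
dequeue()->18, [41]
enqueue(1) -> [41, 1]

Final queue: [41, 1]


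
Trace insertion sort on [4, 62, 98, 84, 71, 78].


Initial: [4, 62, 98, 84, 71, 78]
Insert 62: [4, 62, 98, 84, 71, 78]
Insert 98: [4, 62, 98, 84, 71, 78]
Insert 84: [4, 62, 84, 98, 71, 78]
Insert 71: [4, 62, 71, 84, 98, 78]
Insert 78: [4, 62, 71, 78, 84, 98]

Sorted: [4, 62, 71, 78, 84, 98]


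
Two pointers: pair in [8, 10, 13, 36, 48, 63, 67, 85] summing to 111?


lo=0(8)+hi=7(85)=93
lo=1(10)+hi=7(85)=95
lo=2(13)+hi=7(85)=98
lo=3(36)+hi=7(85)=121
lo=3(36)+hi=6(67)=103
lo=4(48)+hi=6(67)=115
lo=4(48)+hi=5(63)=111

Yes: 48+63=111


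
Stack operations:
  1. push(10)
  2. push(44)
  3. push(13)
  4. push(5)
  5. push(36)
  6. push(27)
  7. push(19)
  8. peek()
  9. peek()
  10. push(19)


push(10) -> [10]
push(44) -> [10, 44]
push(13) -> [10, 44, 13]
push(5) -> [10, 44, 13, 5]
push(36) -> [10, 44, 13, 5, 36]
push(27) -> [10, 44, 13, 5, 36, 27]
push(19) -> [10, 44, 13, 5, 36, 27, 19]
peek()->19
peek()->19
push(19) -> [10, 44, 13, 5, 36, 27, 19, 19]

Final stack: [10, 44, 13, 5, 36, 27, 19, 19]


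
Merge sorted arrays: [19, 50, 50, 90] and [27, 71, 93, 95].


Take 19 from A
Take 27 from B
Take 50 from A
Take 50 from A
Take 71 from B
Take 90 from A

Merged: [19, 27, 50, 50, 71, 90, 93, 95]


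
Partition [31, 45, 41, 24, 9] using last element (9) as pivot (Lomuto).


Pivot: 9
Place pivot at 0: [9, 45, 41, 24, 31]

Partitioned: [9, 45, 41, 24, 31]


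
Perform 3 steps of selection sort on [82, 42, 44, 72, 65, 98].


Initial: [82, 42, 44, 72, 65, 98]
Step 1: min=42 at 1
  Swap: [42, 82, 44, 72, 65, 98]
Step 2: min=44 at 2
  Swap: [42, 44, 82, 72, 65, 98]
Step 3: min=65 at 4
  Swap: [42, 44, 65, 72, 82, 98]

After 3 steps: [42, 44, 65, 72, 82, 98]


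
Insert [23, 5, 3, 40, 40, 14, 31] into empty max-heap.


Insert 23: [23]
Insert 5: [23, 5]
Insert 3: [23, 5, 3]
Insert 40: [40, 23, 3, 5]
Insert 40: [40, 40, 3, 5, 23]
Insert 14: [40, 40, 14, 5, 23, 3]
Insert 31: [40, 40, 31, 5, 23, 3, 14]

Final heap: [40, 40, 31, 5, 23, 3, 14]


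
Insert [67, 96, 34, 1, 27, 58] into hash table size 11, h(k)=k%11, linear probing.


Insert 67: h=1 -> slot 1
Insert 96: h=8 -> slot 8
Insert 34: h=1, 1 probes -> slot 2
Insert 1: h=1, 2 probes -> slot 3
Insert 27: h=5 -> slot 5
Insert 58: h=3, 1 probes -> slot 4

Table: [None, 67, 34, 1, 58, 27, None, None, 96, None, None]


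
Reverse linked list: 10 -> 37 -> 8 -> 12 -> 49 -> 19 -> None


Step 1: curr=10, set curr.next=prev(None) | reversed so far: 10
Step 2: curr=37, set curr.next=prev(10) | reversed so far: 37 -> 10
Step 3: curr=8, set curr.next=prev(37) | reversed so far: 8 -> 37 -> 10
Step 4: curr=12, set curr.next=prev(8) | reversed so far: 12 -> 8 -> 37 -> 10
Step 5: curr=49, set curr.next=prev(12) | reversed so far: 49 -> 12 -> 8 -> 37 -> 10
Step 6: curr=19, set curr.next=prev(49) | reversed so far: 19 -> 49 -> 12 -> 8 -> 37 -> 10

19 -> 49 -> 12 -> 8 -> 37 -> 10 -> None


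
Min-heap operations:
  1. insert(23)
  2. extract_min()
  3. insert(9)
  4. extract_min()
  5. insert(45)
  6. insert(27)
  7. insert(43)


insert(23) -> [23]
extract_min()->23, []
insert(9) -> [9]
extract_min()->9, []
insert(45) -> [45]
insert(27) -> [27, 45]
insert(43) -> [27, 45, 43]

Final heap: [27, 45, 43]


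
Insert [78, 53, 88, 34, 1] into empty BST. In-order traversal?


Insert 78: root
Insert 53: L from 78
Insert 88: R from 78
Insert 34: L from 78 -> L from 53
Insert 1: L from 78 -> L from 53 -> L from 34

In-order: [1, 34, 53, 78, 88]


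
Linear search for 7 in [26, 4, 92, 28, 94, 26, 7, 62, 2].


i=0: 26!=7
i=1: 4!=7
i=2: 92!=7
i=3: 28!=7
i=4: 94!=7
i=5: 26!=7
i=6: 7==7 found!

Found at 6, 7 comps


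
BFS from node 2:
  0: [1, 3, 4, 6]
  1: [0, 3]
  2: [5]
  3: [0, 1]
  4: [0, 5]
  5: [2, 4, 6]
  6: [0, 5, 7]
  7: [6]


Visit 2, enqueue [5]
Visit 5, enqueue [4, 6]
Visit 4, enqueue [0]
Visit 6, enqueue [7]
Visit 0, enqueue [1, 3]
Visit 7, enqueue []
Visit 1, enqueue []
Visit 3, enqueue []

BFS order: [2, 5, 4, 6, 0, 7, 1, 3]


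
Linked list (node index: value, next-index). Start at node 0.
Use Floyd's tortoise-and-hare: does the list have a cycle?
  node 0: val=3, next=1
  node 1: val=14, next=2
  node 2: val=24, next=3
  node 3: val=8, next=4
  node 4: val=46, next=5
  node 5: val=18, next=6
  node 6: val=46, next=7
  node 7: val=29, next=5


Floyd's tortoise (slow, +1) and hare (fast, +2):
  init: slow=0, fast=0
  step 1: slow=1, fast=2
  step 2: slow=2, fast=4
  step 3: slow=3, fast=6
  step 4: slow=4, fast=5
  step 5: slow=5, fast=7
  step 6: slow=6, fast=6
  slow == fast at node 6: cycle detected

Cycle: yes
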